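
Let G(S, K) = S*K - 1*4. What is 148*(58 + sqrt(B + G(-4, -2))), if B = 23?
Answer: 8584 + 444*sqrt(3) ≈ 9353.0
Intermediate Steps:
G(S, K) = -4 + K*S (G(S, K) = K*S - 4 = -4 + K*S)
148*(58 + sqrt(B + G(-4, -2))) = 148*(58 + sqrt(23 + (-4 - 2*(-4)))) = 148*(58 + sqrt(23 + (-4 + 8))) = 148*(58 + sqrt(23 + 4)) = 148*(58 + sqrt(27)) = 148*(58 + 3*sqrt(3)) = 8584 + 444*sqrt(3)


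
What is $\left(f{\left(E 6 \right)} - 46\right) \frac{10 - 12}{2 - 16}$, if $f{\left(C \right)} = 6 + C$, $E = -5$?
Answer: $-10$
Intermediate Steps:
$\left(f{\left(E 6 \right)} - 46\right) \frac{10 - 12}{2 - 16} = \left(\left(6 - 30\right) - 46\right) \frac{10 - 12}{2 - 16} = \left(\left(6 - 30\right) - 46\right) \left(- \frac{2}{-14}\right) = \left(-24 - 46\right) \left(\left(-2\right) \left(- \frac{1}{14}\right)\right) = \left(-70\right) \frac{1}{7} = -10$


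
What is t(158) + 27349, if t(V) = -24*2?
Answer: 27301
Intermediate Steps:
t(V) = -48 (t(V) = -12*4 = -48)
t(158) + 27349 = -48 + 27349 = 27301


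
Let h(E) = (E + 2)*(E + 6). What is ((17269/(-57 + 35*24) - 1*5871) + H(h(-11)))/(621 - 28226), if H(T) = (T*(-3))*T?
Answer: 9336449/21614715 ≈ 0.43195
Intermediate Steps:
h(E) = (2 + E)*(6 + E)
H(T) = -3*T**2 (H(T) = (-3*T)*T = -3*T**2)
((17269/(-57 + 35*24) - 1*5871) + H(h(-11)))/(621 - 28226) = ((17269/(-57 + 35*24) - 1*5871) - 3*(12 + (-11)**2 + 8*(-11))**2)/(621 - 28226) = ((17269/(-57 + 840) - 5871) - 3*(12 + 121 - 88)**2)/(-27605) = ((17269/783 - 5871) - 3*45**2)*(-1/27605) = ((17269*(1/783) - 5871) - 3*2025)*(-1/27605) = ((17269/783 - 5871) - 6075)*(-1/27605) = (-4579724/783 - 6075)*(-1/27605) = -9336449/783*(-1/27605) = 9336449/21614715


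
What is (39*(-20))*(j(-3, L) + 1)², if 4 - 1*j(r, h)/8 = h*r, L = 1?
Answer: -2534220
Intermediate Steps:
j(r, h) = 32 - 8*h*r
(39*(-20))*(j(-3, L) + 1)² = (39*(-20))*((32 - 8*1*(-3)) + 1)² = -780*((32 + 24) + 1)² = -780*(56 + 1)² = -780*57² = -780*3249 = -2534220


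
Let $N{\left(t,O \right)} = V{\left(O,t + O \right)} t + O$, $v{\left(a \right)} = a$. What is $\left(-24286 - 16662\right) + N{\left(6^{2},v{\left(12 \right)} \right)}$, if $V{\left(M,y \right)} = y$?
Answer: $-39208$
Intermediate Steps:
$N{\left(t,O \right)} = O + t \left(O + t\right)$ ($N{\left(t,O \right)} = \left(t + O\right) t + O = \left(O + t\right) t + O = t \left(O + t\right) + O = O + t \left(O + t\right)$)
$\left(-24286 - 16662\right) + N{\left(6^{2},v{\left(12 \right)} \right)} = \left(-24286 - 16662\right) + \left(12 + 6^{2} \left(12 + 6^{2}\right)\right) = \left(-24286 - 16662\right) + \left(12 + 36 \left(12 + 36\right)\right) = -40948 + \left(12 + 36 \cdot 48\right) = -40948 + \left(12 + 1728\right) = -40948 + 1740 = -39208$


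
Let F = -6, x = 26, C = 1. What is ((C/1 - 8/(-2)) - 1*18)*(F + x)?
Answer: -260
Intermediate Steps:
((C/1 - 8/(-2)) - 1*18)*(F + x) = ((1/1 - 8/(-2)) - 1*18)*(-6 + 26) = ((1*1 - 8*(-1/2)) - 18)*20 = ((1 + 4) - 18)*20 = (5 - 18)*20 = -13*20 = -260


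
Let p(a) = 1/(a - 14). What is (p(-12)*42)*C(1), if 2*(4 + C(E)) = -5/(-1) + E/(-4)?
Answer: 21/8 ≈ 2.6250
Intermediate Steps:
C(E) = -3/2 - E/8 (C(E) = -4 + (-5/(-1) + E/(-4))/2 = -4 + (-5*(-1) + E*(-¼))/2 = -4 + (5 - E/4)/2 = -4 + (5/2 - E/8) = -3/2 - E/8)
p(a) = 1/(-14 + a)
(p(-12)*42)*C(1) = (42/(-14 - 12))*(-3/2 - ⅛*1) = (42/(-26))*(-3/2 - ⅛) = -1/26*42*(-13/8) = -21/13*(-13/8) = 21/8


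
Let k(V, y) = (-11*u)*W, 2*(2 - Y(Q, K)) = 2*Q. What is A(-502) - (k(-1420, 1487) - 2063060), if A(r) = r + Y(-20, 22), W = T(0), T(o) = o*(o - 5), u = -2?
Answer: 2062580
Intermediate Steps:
T(o) = o*(-5 + o)
W = 0 (W = 0*(-5 + 0) = 0*(-5) = 0)
Y(Q, K) = 2 - Q
A(r) = 22 + r (A(r) = r + (2 - 1*(-20)) = r + (2 + 20) = r + 22 = 22 + r)
k(V, y) = 0 (k(V, y) = -11*(-2)*0 = 22*0 = 0)
A(-502) - (k(-1420, 1487) - 2063060) = (22 - 502) - (0 - 2063060) = -480 - 1*(-2063060) = -480 + 2063060 = 2062580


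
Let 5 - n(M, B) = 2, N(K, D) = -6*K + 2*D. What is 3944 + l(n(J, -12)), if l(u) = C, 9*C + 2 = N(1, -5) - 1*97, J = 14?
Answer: 35381/9 ≈ 3931.2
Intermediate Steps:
n(M, B) = 3 (n(M, B) = 5 - 1*2 = 5 - 2 = 3)
C = -115/9 (C = -2/9 + ((-6*1 + 2*(-5)) - 1*97)/9 = -2/9 + ((-6 - 10) - 97)/9 = -2/9 + (-16 - 97)/9 = -2/9 + (⅑)*(-113) = -2/9 - 113/9 = -115/9 ≈ -12.778)
l(u) = -115/9
3944 + l(n(J, -12)) = 3944 - 115/9 = 35381/9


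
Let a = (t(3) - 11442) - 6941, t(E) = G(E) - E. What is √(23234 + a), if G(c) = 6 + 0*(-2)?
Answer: √4854 ≈ 69.671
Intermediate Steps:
G(c) = 6 (G(c) = 6 + 0 = 6)
t(E) = 6 - E
a = -18380 (a = ((6 - 1*3) - 11442) - 6941 = ((6 - 3) - 11442) - 6941 = (3 - 11442) - 6941 = -11439 - 6941 = -18380)
√(23234 + a) = √(23234 - 18380) = √4854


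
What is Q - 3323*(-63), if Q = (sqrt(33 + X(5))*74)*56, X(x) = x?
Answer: 209349 + 4144*sqrt(38) ≈ 2.3489e+5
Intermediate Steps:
Q = 4144*sqrt(38) (Q = (sqrt(33 + 5)*74)*56 = (sqrt(38)*74)*56 = (74*sqrt(38))*56 = 4144*sqrt(38) ≈ 25545.)
Q - 3323*(-63) = 4144*sqrt(38) - 3323*(-63) = 4144*sqrt(38) + 209349 = 209349 + 4144*sqrt(38)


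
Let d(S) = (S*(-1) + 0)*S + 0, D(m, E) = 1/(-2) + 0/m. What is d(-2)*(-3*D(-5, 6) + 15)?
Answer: -66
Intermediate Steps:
D(m, E) = -1/2 (D(m, E) = 1*(-1/2) + 0 = -1/2 + 0 = -1/2)
d(S) = -S**2 (d(S) = (-S + 0)*S + 0 = (-S)*S + 0 = -S**2 + 0 = -S**2)
d(-2)*(-3*D(-5, 6) + 15) = (-1*(-2)**2)*(-3*(-1/2) + 15) = (-1*4)*(3/2 + 15) = -4*33/2 = -66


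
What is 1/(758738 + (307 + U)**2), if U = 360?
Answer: 1/1203627 ≈ 8.3082e-7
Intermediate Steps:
1/(758738 + (307 + U)**2) = 1/(758738 + (307 + 360)**2) = 1/(758738 + 667**2) = 1/(758738 + 444889) = 1/1203627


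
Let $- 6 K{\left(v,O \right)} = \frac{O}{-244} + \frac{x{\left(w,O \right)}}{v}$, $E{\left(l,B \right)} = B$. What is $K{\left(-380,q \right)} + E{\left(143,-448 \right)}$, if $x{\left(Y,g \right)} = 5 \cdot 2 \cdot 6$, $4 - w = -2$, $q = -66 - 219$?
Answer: $- \frac{4155417}{9272} \approx -448.17$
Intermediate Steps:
$q = -285$ ($q = -66 - 219 = -285$)
$w = 6$ ($w = 4 - -2 = 4 + 2 = 6$)
$x{\left(Y,g \right)} = 60$ ($x{\left(Y,g \right)} = 10 \cdot 6 = 60$)
$K{\left(v,O \right)} = - \frac{10}{v} + \frac{O}{1464}$ ($K{\left(v,O \right)} = - \frac{\frac{O}{-244} + \frac{60}{v}}{6} = - \frac{O \left(- \frac{1}{244}\right) + \frac{60}{v}}{6} = - \frac{- \frac{O}{244} + \frac{60}{v}}{6} = - \frac{\frac{60}{v} - \frac{O}{244}}{6} = - \frac{10}{v} + \frac{O}{1464}$)
$K{\left(-380,q \right)} + E{\left(143,-448 \right)} = \left(- \frac{10}{-380} + \frac{1}{1464} \left(-285\right)\right) - 448 = \left(\left(-10\right) \left(- \frac{1}{380}\right) - \frac{95}{488}\right) - 448 = \left(\frac{1}{38} - \frac{95}{488}\right) - 448 = - \frac{1561}{9272} - 448 = - \frac{4155417}{9272}$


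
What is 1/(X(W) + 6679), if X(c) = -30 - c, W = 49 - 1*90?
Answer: 1/6690 ≈ 0.00014948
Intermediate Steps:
W = -41 (W = 49 - 90 = -41)
1/(X(W) + 6679) = 1/((-30 - 1*(-41)) + 6679) = 1/((-30 + 41) + 6679) = 1/(11 + 6679) = 1/6690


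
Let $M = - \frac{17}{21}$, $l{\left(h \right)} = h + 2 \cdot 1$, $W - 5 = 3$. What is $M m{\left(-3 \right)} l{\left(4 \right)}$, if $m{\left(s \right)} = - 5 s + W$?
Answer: $- \frac{782}{7} \approx -111.71$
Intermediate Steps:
$W = 8$ ($W = 5 + 3 = 8$)
$l{\left(h \right)} = 2 + h$ ($l{\left(h \right)} = h + 2 = 2 + h$)
$M = - \frac{17}{21}$ ($M = \left(-17\right) \frac{1}{21} = - \frac{17}{21} \approx -0.80952$)
$m{\left(s \right)} = 8 - 5 s$ ($m{\left(s \right)} = - 5 s + 8 = 8 - 5 s$)
$M m{\left(-3 \right)} l{\left(4 \right)} = - \frac{17 \left(8 - -15\right)}{21} \left(2 + 4\right) = - \frac{17 \left(8 + 15\right)}{21} \cdot 6 = \left(- \frac{17}{21}\right) 23 \cdot 6 = \left(- \frac{391}{21}\right) 6 = - \frac{782}{7}$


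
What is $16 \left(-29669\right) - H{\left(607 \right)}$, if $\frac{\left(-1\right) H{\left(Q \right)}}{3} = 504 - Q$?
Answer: $-475013$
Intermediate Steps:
$H{\left(Q \right)} = -1512 + 3 Q$ ($H{\left(Q \right)} = - 3 \left(504 - Q\right) = -1512 + 3 Q$)
$16 \left(-29669\right) - H{\left(607 \right)} = 16 \left(-29669\right) - \left(-1512 + 3 \cdot 607\right) = -474704 - \left(-1512 + 1821\right) = -474704 - 309 = -475013$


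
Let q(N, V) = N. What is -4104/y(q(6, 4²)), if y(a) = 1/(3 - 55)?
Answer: 213408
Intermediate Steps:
y(a) = -1/52 (y(a) = 1/(-52) = -1/52)
-4104/y(q(6, 4²)) = -4104/(-1/52) = -4104*(-52) = 213408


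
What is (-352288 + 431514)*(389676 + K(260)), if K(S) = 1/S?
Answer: 4013421240493/130 ≈ 3.0872e+10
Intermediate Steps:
(-352288 + 431514)*(389676 + K(260)) = (-352288 + 431514)*(389676 + 1/260) = 79226*(389676 + 1/260) = 79226*(101315761/260) = 4013421240493/130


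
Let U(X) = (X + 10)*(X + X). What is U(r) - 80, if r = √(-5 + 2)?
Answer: -86 + 20*I*√3 ≈ -86.0 + 34.641*I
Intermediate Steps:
r = I*√3 (r = √(-3) = I*√3 ≈ 1.732*I)
U(X) = 2*X*(10 + X) (U(X) = (10 + X)*(2*X) = 2*X*(10 + X))
U(r) - 80 = 2*(I*√3)*(10 + I*√3) - 80 = 2*I*√3*(10 + I*√3) - 80 = -80 + 2*I*√3*(10 + I*√3)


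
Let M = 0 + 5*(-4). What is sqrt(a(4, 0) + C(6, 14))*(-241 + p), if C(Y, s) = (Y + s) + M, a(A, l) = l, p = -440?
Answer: 0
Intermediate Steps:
M = -20 (M = 0 - 20 = -20)
C(Y, s) = -20 + Y + s (C(Y, s) = (Y + s) - 20 = -20 + Y + s)
sqrt(a(4, 0) + C(6, 14))*(-241 + p) = sqrt(0 + (-20 + 6 + 14))*(-241 - 440) = sqrt(0 + 0)*(-681) = sqrt(0)*(-681) = 0*(-681) = 0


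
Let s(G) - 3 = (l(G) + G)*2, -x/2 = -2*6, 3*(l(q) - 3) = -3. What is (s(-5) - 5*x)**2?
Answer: 15129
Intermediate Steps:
l(q) = 2 (l(q) = 3 + (1/3)*(-3) = 3 - 1 = 2)
x = 24 (x = -(-4)*6 = -2*(-12) = 24)
s(G) = 7 + 2*G (s(G) = 3 + (2 + G)*2 = 3 + (4 + 2*G) = 7 + 2*G)
(s(-5) - 5*x)**2 = ((7 + 2*(-5)) - 5*24)**2 = ((7 - 10) - 120)**2 = (-3 - 120)**2 = (-123)**2 = 15129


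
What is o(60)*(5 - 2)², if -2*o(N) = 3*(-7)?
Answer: 189/2 ≈ 94.500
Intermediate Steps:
o(N) = 21/2 (o(N) = -3*(-7)/2 = -½*(-21) = 21/2)
o(60)*(5 - 2)² = 21*(5 - 2)²/2 = (21/2)*3² = (21/2)*9 = 189/2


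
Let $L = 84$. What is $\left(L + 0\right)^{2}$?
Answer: $7056$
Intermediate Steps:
$\left(L + 0\right)^{2} = \left(84 + 0\right)^{2} = 84^{2} = 7056$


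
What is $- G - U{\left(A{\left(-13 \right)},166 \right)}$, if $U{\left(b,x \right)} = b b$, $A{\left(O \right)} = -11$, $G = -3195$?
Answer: $3074$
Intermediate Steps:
$U{\left(b,x \right)} = b^{2}$
$- G - U{\left(A{\left(-13 \right)},166 \right)} = \left(-1\right) \left(-3195\right) - \left(-11\right)^{2} = 3195 - 121 = 3074$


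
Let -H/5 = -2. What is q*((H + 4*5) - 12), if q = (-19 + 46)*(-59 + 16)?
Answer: -20898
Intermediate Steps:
q = -1161 (q = 27*(-43) = -1161)
H = 10 (H = -5*(-2) = 10)
q*((H + 4*5) - 12) = -1161*((10 + 4*5) - 12) = -1161*((10 + 20) - 12) = -1161*(30 - 12) = -1161*18 = -20898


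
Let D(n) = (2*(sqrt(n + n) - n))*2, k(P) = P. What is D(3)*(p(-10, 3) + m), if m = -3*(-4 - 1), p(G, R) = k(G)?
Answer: -60 + 20*sqrt(6) ≈ -11.010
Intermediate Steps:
p(G, R) = G
m = 15 (m = -3*(-5) = 15)
D(n) = -4*n + 4*sqrt(2)*sqrt(n) (D(n) = (2*(sqrt(2*n) - n))*2 = (2*(sqrt(2)*sqrt(n) - n))*2 = (2*(-n + sqrt(2)*sqrt(n)))*2 = (-2*n + 2*sqrt(2)*sqrt(n))*2 = -4*n + 4*sqrt(2)*sqrt(n))
D(3)*(p(-10, 3) + m) = (-4*3 + 4*sqrt(2)*sqrt(3))*(-10 + 15) = (-12 + 4*sqrt(6))*5 = -60 + 20*sqrt(6)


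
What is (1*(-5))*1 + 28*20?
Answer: 555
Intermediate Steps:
(1*(-5))*1 + 28*20 = -5*1 + 560 = -5 + 560 = 555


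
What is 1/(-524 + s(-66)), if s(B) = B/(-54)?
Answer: -9/4705 ≈ -0.0019129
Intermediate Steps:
s(B) = -B/54 (s(B) = B*(-1/54) = -B/54)
1/(-524 + s(-66)) = 1/(-524 - 1/54*(-66)) = 1/(-524 + 11/9) = 1/(-4705/9) = -9/4705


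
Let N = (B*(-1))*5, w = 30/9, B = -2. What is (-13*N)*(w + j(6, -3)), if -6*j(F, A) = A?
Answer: -1495/3 ≈ -498.33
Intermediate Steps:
w = 10/3 (w = 30*(⅑) = 10/3 ≈ 3.3333)
j(F, A) = -A/6
N = 10 (N = -2*(-1)*5 = 2*5 = 10)
(-13*N)*(w + j(6, -3)) = (-13*10)*(10/3 - ⅙*(-3)) = -130*(10/3 + ½) = -130*23/6 = -1495/3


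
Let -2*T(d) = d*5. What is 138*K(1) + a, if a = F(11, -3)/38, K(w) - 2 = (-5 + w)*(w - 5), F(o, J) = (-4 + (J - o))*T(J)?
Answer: 94257/38 ≈ 2480.4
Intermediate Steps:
T(d) = -5*d/2 (T(d) = -d*5/2 = -5*d/2)
F(o, J) = -5*J*(-4 + J - o)/2 (F(o, J) = (-4 + (J - o))*(-5*J/2) = (-4 + J - o)*(-5*J/2) = -5*J*(-4 + J - o)/2)
K(w) = 2 + (-5 + w)² (K(w) = 2 + (-5 + w)*(w - 5) = 2 + (-5 + w)*(-5 + w) = 2 + (-5 + w)²)
a = -135/38 (a = ((5/2)*(-3)*(4 + 11 - 1*(-3)))/38 = ((5/2)*(-3)*(4 + 11 + 3))*(1/38) = ((5/2)*(-3)*18)*(1/38) = -135*1/38 = -135/38 ≈ -3.5526)
138*K(1) + a = 138*(2 + (-5 + 1)²) - 135/38 = 138*(2 + (-4)²) - 135/38 = 138*(2 + 16) - 135/38 = 138*18 - 135/38 = 2484 - 135/38 = 94257/38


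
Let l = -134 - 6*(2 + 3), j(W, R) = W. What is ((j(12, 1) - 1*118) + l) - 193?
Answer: -463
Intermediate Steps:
l = -164 (l = -134 - 6*5 = -134 - 30 = -164)
((j(12, 1) - 1*118) + l) - 193 = ((12 - 1*118) - 164) - 193 = ((12 - 118) - 164) - 193 = (-106 - 164) - 193 = -270 - 193 = -463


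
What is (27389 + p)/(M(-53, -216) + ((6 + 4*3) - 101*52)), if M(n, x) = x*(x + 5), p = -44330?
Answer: -16941/40342 ≈ -0.41993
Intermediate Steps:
M(n, x) = x*(5 + x)
(27389 + p)/(M(-53, -216) + ((6 + 4*3) - 101*52)) = (27389 - 44330)/(-216*(5 - 216) + ((6 + 4*3) - 101*52)) = -16941/(-216*(-211) + ((6 + 12) - 5252)) = -16941/(45576 + (18 - 5252)) = -16941/(45576 - 5234) = -16941/40342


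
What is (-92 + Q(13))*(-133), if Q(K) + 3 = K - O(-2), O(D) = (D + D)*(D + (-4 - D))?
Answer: 13034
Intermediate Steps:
O(D) = -8*D (O(D) = (2*D)*(-4) = -8*D)
Q(K) = -19 + K (Q(K) = -3 + (K - (-8)*(-2)) = -3 + (K - 1*16) = -3 + (K - 16) = -3 + (-16 + K) = -19 + K)
(-92 + Q(13))*(-133) = (-92 + (-19 + 13))*(-133) = (-92 - 6)*(-133) = -98*(-133) = 13034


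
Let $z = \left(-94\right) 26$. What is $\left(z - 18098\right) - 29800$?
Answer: $-50342$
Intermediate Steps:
$z = -2444$
$\left(z - 18098\right) - 29800 = \left(-2444 - 18098\right) - 29800 = -20542 - 29800 = -50342$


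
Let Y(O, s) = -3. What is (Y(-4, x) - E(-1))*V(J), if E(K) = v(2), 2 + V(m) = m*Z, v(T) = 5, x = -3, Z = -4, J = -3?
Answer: -80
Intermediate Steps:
V(m) = -2 - 4*m (V(m) = -2 + m*(-4) = -2 - 4*m)
E(K) = 5
(Y(-4, x) - E(-1))*V(J) = (-3 - 1*5)*(-2 - 4*(-3)) = (-3 - 5)*(-2 + 12) = -8*10 = -80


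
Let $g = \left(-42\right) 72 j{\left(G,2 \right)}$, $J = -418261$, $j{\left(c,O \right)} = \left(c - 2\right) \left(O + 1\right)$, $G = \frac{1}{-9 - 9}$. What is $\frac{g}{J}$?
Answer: $- \frac{18648}{418261} \approx -0.044585$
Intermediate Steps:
$G = - \frac{1}{18}$ ($G = \frac{1}{-18} = - \frac{1}{18} \approx -0.055556$)
$j{\left(c,O \right)} = \left(1 + O\right) \left(-2 + c\right)$ ($j{\left(c,O \right)} = \left(-2 + c\right) \left(1 + O\right) = \left(1 + O\right) \left(-2 + c\right)$)
$g = 18648$ ($g = \left(-42\right) 72 \left(-2 - \frac{1}{18} - 4 + 2 \left(- \frac{1}{18}\right)\right) = - 3024 \left(-2 - \frac{1}{18} - 4 - \frac{1}{9}\right) = \left(-3024\right) \left(- \frac{37}{6}\right) = 18648$)
$\frac{g}{J} = \frac{18648}{-418261} = 18648 \left(- \frac{1}{418261}\right) = - \frac{18648}{418261}$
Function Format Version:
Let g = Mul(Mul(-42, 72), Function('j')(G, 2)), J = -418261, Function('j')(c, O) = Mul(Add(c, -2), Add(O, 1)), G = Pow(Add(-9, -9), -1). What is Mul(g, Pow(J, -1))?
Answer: Rational(-18648, 418261) ≈ -0.044585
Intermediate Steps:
G = Rational(-1, 18) (G = Pow(-18, -1) = Rational(-1, 18) ≈ -0.055556)
Function('j')(c, O) = Mul(Add(1, O), Add(-2, c)) (Function('j')(c, O) = Mul(Add(-2, c), Add(1, O)) = Mul(Add(1, O), Add(-2, c)))
g = 18648 (g = Mul(Mul(-42, 72), Add(-2, Rational(-1, 18), Mul(-2, 2), Mul(2, Rational(-1, 18)))) = Mul(-3024, Add(-2, Rational(-1, 18), -4, Rational(-1, 9))) = Mul(-3024, Rational(-37, 6)) = 18648)
Mul(g, Pow(J, -1)) = Mul(18648, Pow(-418261, -1)) = Mul(18648, Rational(-1, 418261)) = Rational(-18648, 418261)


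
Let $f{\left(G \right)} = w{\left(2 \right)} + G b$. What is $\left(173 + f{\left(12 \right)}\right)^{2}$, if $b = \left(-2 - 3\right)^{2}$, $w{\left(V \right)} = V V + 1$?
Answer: $228484$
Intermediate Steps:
$w{\left(V \right)} = 1 + V^{2}$ ($w{\left(V \right)} = V^{2} + 1 = 1 + V^{2}$)
$b = 25$ ($b = \left(-5\right)^{2} = 25$)
$f{\left(G \right)} = 5 + 25 G$ ($f{\left(G \right)} = \left(1 + 2^{2}\right) + G 25 = \left(1 + 4\right) + 25 G = 5 + 25 G$)
$\left(173 + f{\left(12 \right)}\right)^{2} = \left(173 + \left(5 + 25 \cdot 12\right)\right)^{2} = \left(173 + \left(5 + 300\right)\right)^{2} = \left(173 + 305\right)^{2} = 478^{2} = 228484$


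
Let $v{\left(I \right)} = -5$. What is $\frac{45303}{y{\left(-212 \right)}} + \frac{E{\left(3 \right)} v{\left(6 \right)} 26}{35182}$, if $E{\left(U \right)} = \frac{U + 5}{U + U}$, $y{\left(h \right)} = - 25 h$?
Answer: $\frac{2389397219}{279696900} \approx 8.5428$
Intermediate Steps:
$E{\left(U \right)} = \frac{5 + U}{2 U}$
$\frac{45303}{y{\left(-212 \right)}} + \frac{E{\left(3 \right)} v{\left(6 \right)} 26}{35182} = \frac{45303}{\left(-25\right) \left(-212\right)} + \frac{\frac{5 + 3}{2 \cdot 3} \left(-5\right) 26}{35182} = \frac{45303}{5300} + \frac{1}{2} \cdot \frac{1}{3} \cdot 8 \left(-5\right) 26 \cdot \frac{1}{35182} = 45303 \cdot \frac{1}{5300} + \frac{4}{3} \left(-5\right) 26 \cdot \frac{1}{35182} = \frac{45303}{5300} + \left(- \frac{20}{3}\right) 26 \cdot \frac{1}{35182} = \frac{45303}{5300} - \frac{260}{52773} = \frac{2389397219}{279696900}$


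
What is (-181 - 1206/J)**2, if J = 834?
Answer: 643129600/19321 ≈ 33287.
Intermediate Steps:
(-181 - 1206/J)**2 = (-181 - 1206/834)**2 = (-181 - 1206*1/834)**2 = (-181 - 201/139)**2 = (-25360/139)**2 = 643129600/19321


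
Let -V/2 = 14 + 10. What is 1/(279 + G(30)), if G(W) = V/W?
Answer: 5/1387 ≈ 0.0036049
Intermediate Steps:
V = -48 (V = -2*(14 + 10) = -2*24 = -48)
G(W) = -48/W
1/(279 + G(30)) = 1/(279 - 48/30) = 1/(279 - 48*1/30) = 1/(279 - 8/5) = 1/(1387/5) = 5/1387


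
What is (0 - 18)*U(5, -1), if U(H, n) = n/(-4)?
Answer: -9/2 ≈ -4.5000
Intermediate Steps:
U(H, n) = -n/4 (U(H, n) = n*(-¼) = -n/4)
(0 - 18)*U(5, -1) = (0 - 18)*(-¼*(-1)) = -18*¼ = -9/2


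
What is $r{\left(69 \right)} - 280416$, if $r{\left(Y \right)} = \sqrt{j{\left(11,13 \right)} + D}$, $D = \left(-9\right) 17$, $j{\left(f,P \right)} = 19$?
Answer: $-280416 + i \sqrt{134} \approx -2.8042 \cdot 10^{5} + 11.576 i$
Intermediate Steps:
$D = -153$
$r{\left(Y \right)} = i \sqrt{134}$ ($r{\left(Y \right)} = \sqrt{19 - 153} = \sqrt{-134} = i \sqrt{134}$)
$r{\left(69 \right)} - 280416 = i \sqrt{134} - 280416 = -280416 + i \sqrt{134}$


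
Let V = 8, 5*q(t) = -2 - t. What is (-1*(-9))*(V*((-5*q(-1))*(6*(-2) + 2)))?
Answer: -720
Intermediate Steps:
q(t) = -2/5 - t/5 (q(t) = (-2 - t)/5 = -2/5 - t/5)
(-1*(-9))*(V*((-5*q(-1))*(6*(-2) + 2))) = (-1*(-9))*(8*((-5*(-2/5 - 1/5*(-1)))*(6*(-2) + 2))) = 9*(8*((-5*(-2/5 + 1/5))*(-12 + 2))) = 9*(8*(-5*(-1/5)*(-10))) = 9*(8*(1*(-10))) = 9*(8*(-10)) = 9*(-80) = -720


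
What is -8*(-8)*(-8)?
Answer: -512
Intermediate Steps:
-8*(-8)*(-8) = 64*(-8) = -512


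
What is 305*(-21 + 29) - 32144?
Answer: -29704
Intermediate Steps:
305*(-21 + 29) - 32144 = 305*8 - 32144 = 2440 - 32144 = -29704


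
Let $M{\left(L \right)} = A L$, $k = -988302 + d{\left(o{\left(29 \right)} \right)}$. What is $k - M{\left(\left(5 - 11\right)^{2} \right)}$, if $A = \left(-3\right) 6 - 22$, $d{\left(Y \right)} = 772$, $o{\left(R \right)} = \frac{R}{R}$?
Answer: $-986090$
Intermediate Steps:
$o{\left(R \right)} = 1$
$A = -40$ ($A = -18 - 22 = -40$)
$k = -987530$ ($k = -988302 + 772 = -987530$)
$M{\left(L \right)} = - 40 L$
$k - M{\left(\left(5 - 11\right)^{2} \right)} = -987530 - - 40 \left(5 - 11\right)^{2} = -987530 - - 40 \left(-6\right)^{2} = -987530 - \left(-40\right) 36 = -987530 - -1440 = -987530 + 1440 = -986090$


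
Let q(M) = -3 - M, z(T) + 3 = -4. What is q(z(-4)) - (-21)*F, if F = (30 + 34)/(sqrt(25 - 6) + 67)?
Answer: 17988/745 - 224*sqrt(19)/745 ≈ 22.834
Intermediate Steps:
z(T) = -7 (z(T) = -3 - 4 = -7)
F = 64/(67 + sqrt(19)) (F = 64/(sqrt(19) + 67) = 64/(67 + sqrt(19)) ≈ 0.89687)
q(z(-4)) - (-21)*F = (-3 - 1*(-7)) - (-21)*(2144/2235 - 32*sqrt(19)/2235) = (-3 + 7) - 21*(-2144/2235 + 32*sqrt(19)/2235) = 4 + (15008/745 - 224*sqrt(19)/745) = 17988/745 - 224*sqrt(19)/745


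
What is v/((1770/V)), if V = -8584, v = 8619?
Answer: -12330916/295 ≈ -41800.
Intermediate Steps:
v/((1770/V)) = 8619/((1770/(-8584))) = 8619/((1770*(-1/8584))) = 8619/(-885/4292) = 8619*(-4292/885) = -12330916/295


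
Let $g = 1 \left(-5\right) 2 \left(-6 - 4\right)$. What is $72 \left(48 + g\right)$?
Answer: $10656$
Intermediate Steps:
$g = 100$ ($g = \left(-5\right) 2 \left(-10\right) = \left(-10\right) \left(-10\right) = 100$)
$72 \left(48 + g\right) = 72 \left(48 + 100\right) = 72 \cdot 148 = 10656$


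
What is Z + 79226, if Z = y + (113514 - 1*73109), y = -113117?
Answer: 6514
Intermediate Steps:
Z = -72712 (Z = -113117 + (113514 - 1*73109) = -113117 + (113514 - 73109) = -113117 + 40405 = -72712)
Z + 79226 = -72712 + 79226 = 6514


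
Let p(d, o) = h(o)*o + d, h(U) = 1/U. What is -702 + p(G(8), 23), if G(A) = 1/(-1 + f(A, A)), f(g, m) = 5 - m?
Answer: -2805/4 ≈ -701.25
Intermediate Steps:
G(A) = 1/(4 - A) (G(A) = 1/(-1 + (5 - A)) = 1/(4 - A))
p(d, o) = 1 + d (p(d, o) = o/o + d = 1 + d)
-702 + p(G(8), 23) = -702 + (1 - 1/(-4 + 8)) = -702 + (1 - 1/4) = -702 + (1 - 1*¼) = -702 + (1 - ¼) = -702 + ¾ = -2805/4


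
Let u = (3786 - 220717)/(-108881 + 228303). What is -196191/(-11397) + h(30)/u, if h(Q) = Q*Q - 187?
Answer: -309290182307/824120869 ≈ -375.30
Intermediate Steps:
h(Q) = -187 + Q**2 (h(Q) = Q**2 - 187 = -187 + Q**2)
u = -216931/119422 ≈ -1.8165
-196191/(-11397) + h(30)/u = -196191/(-11397) + (-187 + 30**2)/(-216931/119422) = -196191*(-1/11397) + (-187 + 900)*(-119422/216931) = 65397/3799 + 713*(-119422/216931) = 65397/3799 - 85147886/216931 = -309290182307/824120869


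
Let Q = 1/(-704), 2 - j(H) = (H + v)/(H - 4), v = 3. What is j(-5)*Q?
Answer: -1/396 ≈ -0.0025253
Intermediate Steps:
j(H) = 2 - (3 + H)/(-4 + H) (j(H) = 2 - (H + 3)/(H - 4) = 2 - (3 + H)/(-4 + H))
Q = -1/704 ≈ -0.0014205
j(-5)*Q = ((-11 - 5)/(-4 - 5))*(-1/704) = (-16/(-9))*(-1/704) = -⅑*(-16)*(-1/704) = (16/9)*(-1/704) = -1/396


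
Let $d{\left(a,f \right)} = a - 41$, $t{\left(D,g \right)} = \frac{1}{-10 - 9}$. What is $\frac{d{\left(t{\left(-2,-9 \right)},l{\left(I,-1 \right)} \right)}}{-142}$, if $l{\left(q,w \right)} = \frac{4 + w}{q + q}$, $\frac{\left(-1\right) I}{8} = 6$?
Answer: $\frac{390}{1349} \approx 0.2891$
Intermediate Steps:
$I = -48$ ($I = \left(-8\right) 6 = -48$)
$t{\left(D,g \right)} = - \frac{1}{19}$ ($t{\left(D,g \right)} = \frac{1}{-19} = - \frac{1}{19}$)
$l{\left(q,w \right)} = \frac{4 + w}{2 q}$
$d{\left(a,f \right)} = -41 + a$ ($d{\left(a,f \right)} = a - 41 = -41 + a$)
$\frac{d{\left(t{\left(-2,-9 \right)},l{\left(I,-1 \right)} \right)}}{-142} = \frac{-41 - \frac{1}{19}}{-142} = \left(- \frac{780}{19}\right) \left(- \frac{1}{142}\right) = \frac{390}{1349}$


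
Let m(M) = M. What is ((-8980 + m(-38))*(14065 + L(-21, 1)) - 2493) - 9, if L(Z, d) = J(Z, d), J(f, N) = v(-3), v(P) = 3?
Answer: -126867726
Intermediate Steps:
J(f, N) = 3
L(Z, d) = 3
((-8980 + m(-38))*(14065 + L(-21, 1)) - 2493) - 9 = ((-8980 - 38)*(14065 + 3) - 2493) - 9 = (-9018*14068 - 2493) - 9 = (-126865224 - 2493) - 9 = -126867717 - 9 = -126867726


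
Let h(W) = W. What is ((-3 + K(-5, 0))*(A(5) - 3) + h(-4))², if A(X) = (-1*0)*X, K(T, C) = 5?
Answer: 100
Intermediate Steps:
A(X) = 0 (A(X) = 0*X = 0)
((-3 + K(-5, 0))*(A(5) - 3) + h(-4))² = ((-3 + 5)*(0 - 3) - 4)² = (2*(-3) - 4)² = (-6 - 4)² = (-10)² = 100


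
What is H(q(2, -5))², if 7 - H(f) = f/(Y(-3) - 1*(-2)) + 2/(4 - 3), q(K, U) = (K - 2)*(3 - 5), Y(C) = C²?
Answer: 25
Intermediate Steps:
q(K, U) = 4 - 2*K (q(K, U) = (-2 + K)*(-2) = 4 - 2*K)
H(f) = 5 - f/11 (H(f) = 7 - (f/((-3)² - 1*(-2)) + 2/(4 - 3)) = 7 - (f/(9 + 2) + 2/1) = 7 - (f/11 + 2*1) = 7 - (f*(1/11) + 2) = 7 - (f/11 + 2) = 7 - (2 + f/11) = 7 + (-2 - f/11) = 5 - f/11)
H(q(2, -5))² = (5 - (4 - 2*2)/11)² = (5 - (4 - 4)/11)² = (5 - 1/11*0)² = (5 + 0)² = 5² = 25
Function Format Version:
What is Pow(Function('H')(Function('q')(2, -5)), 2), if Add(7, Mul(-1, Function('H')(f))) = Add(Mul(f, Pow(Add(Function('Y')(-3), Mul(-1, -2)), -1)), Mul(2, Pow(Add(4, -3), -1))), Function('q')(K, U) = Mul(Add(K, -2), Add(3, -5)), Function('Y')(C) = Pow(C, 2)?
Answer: 25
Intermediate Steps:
Function('q')(K, U) = Add(4, Mul(-2, K)) (Function('q')(K, U) = Mul(Add(-2, K), -2) = Add(4, Mul(-2, K)))
Function('H')(f) = Add(5, Mul(Rational(-1, 11), f)) (Function('H')(f) = Add(7, Mul(-1, Add(Mul(f, Pow(Add(Pow(-3, 2), Mul(-1, -2)), -1)), Mul(2, Pow(Add(4, -3), -1))))) = Add(7, Mul(-1, Add(Mul(f, Pow(Add(9, 2), -1)), Mul(2, Pow(1, -1))))) = Add(7, Mul(-1, Add(Mul(f, Pow(11, -1)), Mul(2, 1)))) = Add(7, Mul(-1, Add(Mul(f, Rational(1, 11)), 2))) = Add(7, Mul(-1, Add(Mul(Rational(1, 11), f), 2))) = Add(7, Mul(-1, Add(2, Mul(Rational(1, 11), f)))) = Add(7, Add(-2, Mul(Rational(-1, 11), f))) = Add(5, Mul(Rational(-1, 11), f)))
Pow(Function('H')(Function('q')(2, -5)), 2) = Pow(Add(5, Mul(Rational(-1, 11), Add(4, Mul(-2, 2)))), 2) = Pow(Add(5, Mul(Rational(-1, 11), Add(4, -4))), 2) = Pow(Add(5, Mul(Rational(-1, 11), 0)), 2) = Pow(Add(5, 0), 2) = Pow(5, 2) = 25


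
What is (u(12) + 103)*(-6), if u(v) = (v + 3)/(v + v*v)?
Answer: -16083/26 ≈ -618.58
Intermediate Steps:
u(v) = (3 + v)/(v + v²)
(u(12) + 103)*(-6) = ((3 + 12)/(12*(1 + 12)) + 103)*(-6) = ((1/12)*15/13 + 103)*(-6) = ((1/12)*(1/13)*15 + 103)*(-6) = (5/52 + 103)*(-6) = (5361/52)*(-6) = -16083/26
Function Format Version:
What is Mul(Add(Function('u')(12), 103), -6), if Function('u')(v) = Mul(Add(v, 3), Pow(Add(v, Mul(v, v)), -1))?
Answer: Rational(-16083, 26) ≈ -618.58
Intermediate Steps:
Function('u')(v) = Mul(Pow(Add(v, Pow(v, 2)), -1), Add(3, v)) (Function('u')(v) = Mul(Add(3, v), Pow(Add(v, Pow(v, 2)), -1)) = Mul(Pow(Add(v, Pow(v, 2)), -1), Add(3, v)))
Mul(Add(Function('u')(12), 103), -6) = Mul(Add(Mul(Pow(12, -1), Pow(Add(1, 12), -1), Add(3, 12)), 103), -6) = Mul(Add(Mul(Rational(1, 12), Pow(13, -1), 15), 103), -6) = Mul(Add(Mul(Rational(1, 12), Rational(1, 13), 15), 103), -6) = Mul(Add(Rational(5, 52), 103), -6) = Mul(Rational(5361, 52), -6) = Rational(-16083, 26)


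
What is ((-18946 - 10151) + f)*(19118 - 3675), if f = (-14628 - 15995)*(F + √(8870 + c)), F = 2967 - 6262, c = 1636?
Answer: 1557792363784 - 472910989*√10506 ≈ 1.5093e+12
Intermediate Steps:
F = -3295
f = 100902785 - 30623*√10506 (f = (-14628 - 15995)*(-3295 + √(8870 + 1636)) = -30623*(-3295 + √10506) = 100902785 - 30623*√10506 ≈ 9.7764e+7)
((-18946 - 10151) + f)*(19118 - 3675) = ((-18946 - 10151) + (100902785 - 30623*√10506))*(19118 - 3675) = (-29097 + (100902785 - 30623*√10506))*15443 = (100873688 - 30623*√10506)*15443 = 1557792363784 - 472910989*√10506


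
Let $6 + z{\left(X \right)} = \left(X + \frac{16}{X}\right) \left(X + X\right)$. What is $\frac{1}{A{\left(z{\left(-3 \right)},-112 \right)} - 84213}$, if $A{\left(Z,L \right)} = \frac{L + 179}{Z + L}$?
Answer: $- \frac{68}{5726551} \approx -1.1875 \cdot 10^{-5}$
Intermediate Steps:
$z{\left(X \right)} = -6 + 2 X \left(X + \frac{16}{X}\right)$ ($z{\left(X \right)} = -6 + \left(X + \frac{16}{X}\right) \left(X + X\right) = -6 + \left(X + \frac{16}{X}\right) 2 X = -6 + 2 X \left(X + \frac{16}{X}\right)$)
$A{\left(Z,L \right)} = \frac{179 + L}{L + Z}$
$\frac{1}{A{\left(z{\left(-3 \right)},-112 \right)} - 84213} = \frac{1}{\frac{179 - 112}{-112 + \left(26 + 2 \left(-3\right)^{2}\right)} - 84213} = \frac{1}{\frac{1}{-112 + \left(26 + 2 \cdot 9\right)} 67 - 84213} = \frac{1}{\frac{1}{-112 + \left(26 + 18\right)} 67 - 84213} = \frac{1}{\frac{1}{-112 + 44} \cdot 67 - 84213} = \frac{1}{\frac{1}{-68} \cdot 67 - 84213} = \frac{1}{\left(- \frac{1}{68}\right) 67 - 84213} = \frac{1}{- \frac{67}{68} - 84213} = \frac{1}{- \frac{5726551}{68}} = - \frac{68}{5726551}$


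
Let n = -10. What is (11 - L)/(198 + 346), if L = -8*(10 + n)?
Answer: 11/544 ≈ 0.020221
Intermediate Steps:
L = 0 (L = -8*(10 - 10) = -8*0 = 0)
(11 - L)/(198 + 346) = (11 - 1*0)/(198 + 346) = (11 + 0)/544 = 11*(1/544) = 11/544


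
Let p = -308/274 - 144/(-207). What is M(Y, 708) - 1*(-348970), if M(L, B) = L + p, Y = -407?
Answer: 1098320663/3151 ≈ 3.4856e+5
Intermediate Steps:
p = -1350/3151 (p = -308*1/274 - 144*(-1/207) = -154/137 + 16/23 = -1350/3151 ≈ -0.42844)
M(L, B) = -1350/3151 + L (M(L, B) = L - 1350/3151 = -1350/3151 + L)
M(Y, 708) - 1*(-348970) = (-1350/3151 - 407) - 1*(-348970) = -1283807/3151 + 348970 = 1098320663/3151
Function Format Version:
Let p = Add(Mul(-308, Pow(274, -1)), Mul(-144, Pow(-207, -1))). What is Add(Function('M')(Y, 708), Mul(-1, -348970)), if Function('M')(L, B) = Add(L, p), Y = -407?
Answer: Rational(1098320663, 3151) ≈ 3.4856e+5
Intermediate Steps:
p = Rational(-1350, 3151) (p = Add(Mul(-308, Rational(1, 274)), Mul(-144, Rational(-1, 207))) = Add(Rational(-154, 137), Rational(16, 23)) = Rational(-1350, 3151) ≈ -0.42844)
Function('M')(L, B) = Add(Rational(-1350, 3151), L) (Function('M')(L, B) = Add(L, Rational(-1350, 3151)) = Add(Rational(-1350, 3151), L))
Add(Function('M')(Y, 708), Mul(-1, -348970)) = Add(Add(Rational(-1350, 3151), -407), Mul(-1, -348970)) = Add(Rational(-1283807, 3151), 348970) = Rational(1098320663, 3151)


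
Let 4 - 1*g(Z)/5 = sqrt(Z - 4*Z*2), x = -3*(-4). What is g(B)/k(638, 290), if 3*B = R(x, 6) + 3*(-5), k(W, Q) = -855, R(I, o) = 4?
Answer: -4/171 + sqrt(231)/513 ≈ 0.0062352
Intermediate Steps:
x = 12
B = -11/3 (B = (4 + 3*(-5))/3 = (4 - 15)/3 = (1/3)*(-11) = -11/3 ≈ -3.6667)
g(Z) = 20 - 5*sqrt(7)*sqrt(-Z) (g(Z) = 20 - 5*sqrt(Z - 4*Z*2) = 20 - 5*sqrt(Z - 8*Z) = 20 - 5*sqrt(7)*sqrt(-Z))
g(B)/k(638, 290) = (20 - 5*sqrt(7)*sqrt(-1*(-11/3)))/(-855) = (20 - 5*sqrt(7)*sqrt(11/3))*(-1/855) = (20 - 5*sqrt(7)*sqrt(33)/3)*(-1/855) = (20 - 5*sqrt(231)/3)*(-1/855) = -4/171 + sqrt(231)/513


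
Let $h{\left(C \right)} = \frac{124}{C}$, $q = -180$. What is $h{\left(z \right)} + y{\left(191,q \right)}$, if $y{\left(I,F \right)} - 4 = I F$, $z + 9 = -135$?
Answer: $- \frac{1237567}{36} \approx -34377.0$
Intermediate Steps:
$z = -144$ ($z = -9 - 135 = -144$)
$y{\left(I,F \right)} = 4 + F I$ ($y{\left(I,F \right)} = 4 + I F = 4 + F I$)
$h{\left(z \right)} + y{\left(191,q \right)} = \frac{124}{-144} + \left(4 - 34380\right) = 124 \left(- \frac{1}{144}\right) + \left(4 - 34380\right) = - \frac{31}{36} - 34376 = - \frac{1237567}{36}$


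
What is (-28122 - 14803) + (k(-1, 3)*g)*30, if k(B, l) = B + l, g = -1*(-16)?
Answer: -41965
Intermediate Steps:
g = 16
(-28122 - 14803) + (k(-1, 3)*g)*30 = (-28122 - 14803) + ((-1 + 3)*16)*30 = -42925 + (2*16)*30 = -42925 + 32*30 = -42925 + 960 = -41965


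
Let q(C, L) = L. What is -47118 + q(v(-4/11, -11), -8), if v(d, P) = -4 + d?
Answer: -47126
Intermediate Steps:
-47118 + q(v(-4/11, -11), -8) = -47118 - 8 = -47126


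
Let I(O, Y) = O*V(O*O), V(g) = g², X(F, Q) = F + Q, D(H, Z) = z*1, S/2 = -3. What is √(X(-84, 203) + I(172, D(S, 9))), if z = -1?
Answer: √150536645751 ≈ 3.8799e+5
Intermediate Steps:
S = -6 (S = 2*(-3) = -6)
D(H, Z) = -1 (D(H, Z) = -1*1 = -1)
I(O, Y) = O⁵ (I(O, Y) = O*(O*O)² = O*(O²)² = O*O⁴ = O⁵)
√(X(-84, 203) + I(172, D(S, 9))) = √((-84 + 203) + 172⁵) = √(119 + 150536645632) = √150536645751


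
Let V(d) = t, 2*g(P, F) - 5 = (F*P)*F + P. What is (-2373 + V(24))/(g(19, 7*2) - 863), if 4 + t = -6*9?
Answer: -2431/1011 ≈ -2.4045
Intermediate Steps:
t = -58 (t = -4 - 6*9 = -4 - 54 = -58)
g(P, F) = 5/2 + P/2 + P*F²/2 (g(P, F) = 5/2 + ((F*P)*F + P)/2 = 5/2 + (P*F² + P)/2 = 5/2 + (P + P*F²)/2 = 5/2 + (P/2 + P*F²/2) = 5/2 + P/2 + P*F²/2)
V(d) = -58
(-2373 + V(24))/(g(19, 7*2) - 863) = (-2373 - 58)/((5/2 + (½)*19 + (½)*19*(7*2)²) - 863) = -2431/((5/2 + 19/2 + (½)*19*14²) - 863) = -2431/((5/2 + 19/2 + (½)*19*196) - 863) = -2431/((5/2 + 19/2 + 1862) - 863) = -2431/(1874 - 863) = -2431/1011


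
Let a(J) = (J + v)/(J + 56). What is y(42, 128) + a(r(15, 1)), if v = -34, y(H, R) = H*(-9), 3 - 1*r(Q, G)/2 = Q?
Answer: -6077/16 ≈ -379.81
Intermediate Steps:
r(Q, G) = 6 - 2*Q
y(H, R) = -9*H
a(J) = (-34 + J)/(56 + J) (a(J) = (J - 34)/(J + 56) = (-34 + J)/(56 + J))
y(42, 128) + a(r(15, 1)) = -9*42 + (-34 + (6 - 2*15))/(56 + (6 - 2*15)) = -378 + (-34 + (6 - 30))/(56 + (6 - 30)) = -378 + (-34 - 24)/(56 - 24) = -378 - 58/32 = -378 + (1/32)*(-58) = -378 - 29/16 = -6077/16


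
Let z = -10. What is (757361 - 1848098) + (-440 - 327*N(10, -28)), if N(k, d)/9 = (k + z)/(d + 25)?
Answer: -1091177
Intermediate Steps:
N(k, d) = 9*(-10 + k)/(25 + d) (N(k, d) = 9*((k - 10)/(d + 25)) = 9*((-10 + k)/(25 + d)) = 9*(-10 + k)/(25 + d))
(757361 - 1848098) + (-440 - 327*N(10, -28)) = (757361 - 1848098) + (-440 - 2943*(-10 + 10)/(25 - 28)) = -1090737 + (-440 - 2943*0/(-3)) = -1090737 + (-440 - 2943*(-1)*0/3) = -1090737 + (-440 - 327*0) = -1090737 + (-440 + 0) = -1090737 - 440 = -1091177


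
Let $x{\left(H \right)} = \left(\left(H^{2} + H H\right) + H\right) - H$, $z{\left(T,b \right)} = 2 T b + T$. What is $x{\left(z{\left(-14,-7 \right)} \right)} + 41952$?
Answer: $108200$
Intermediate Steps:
$z{\left(T,b \right)} = T + 2 T b$ ($z{\left(T,b \right)} = 2 T b + T = T + 2 T b$)
$x{\left(H \right)} = 2 H^{2}$ ($x{\left(H \right)} = \left(\left(H^{2} + H^{2}\right) + H\right) - H = \left(2 H^{2} + H\right) - H = \left(H + 2 H^{2}\right) - H = 2 H^{2}$)
$x{\left(z{\left(-14,-7 \right)} \right)} + 41952 = 2 \left(- 14 \left(1 + 2 \left(-7\right)\right)\right)^{2} + 41952 = 2 \left(- 14 \left(1 - 14\right)\right)^{2} + 41952 = 2 \left(\left(-14\right) \left(-13\right)\right)^{2} + 41952 = 2 \cdot 182^{2} + 41952 = 2 \cdot 33124 + 41952 = 66248 + 41952 = 108200$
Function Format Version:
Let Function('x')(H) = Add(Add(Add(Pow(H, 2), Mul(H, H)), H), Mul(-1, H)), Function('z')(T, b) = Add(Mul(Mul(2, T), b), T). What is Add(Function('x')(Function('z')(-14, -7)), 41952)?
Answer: 108200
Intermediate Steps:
Function('z')(T, b) = Add(T, Mul(2, T, b)) (Function('z')(T, b) = Add(Mul(2, T, b), T) = Add(T, Mul(2, T, b)))
Function('x')(H) = Mul(2, Pow(H, 2)) (Function('x')(H) = Add(Add(Add(Pow(H, 2), Pow(H, 2)), H), Mul(-1, H)) = Add(Add(Mul(2, Pow(H, 2)), H), Mul(-1, H)) = Add(Add(H, Mul(2, Pow(H, 2))), Mul(-1, H)) = Mul(2, Pow(H, 2)))
Add(Function('x')(Function('z')(-14, -7)), 41952) = Add(Mul(2, Pow(Mul(-14, Add(1, Mul(2, -7))), 2)), 41952) = Add(Mul(2, Pow(Mul(-14, Add(1, -14)), 2)), 41952) = Add(Mul(2, Pow(Mul(-14, -13), 2)), 41952) = Add(Mul(2, Pow(182, 2)), 41952) = Add(Mul(2, 33124), 41952) = Add(66248, 41952) = 108200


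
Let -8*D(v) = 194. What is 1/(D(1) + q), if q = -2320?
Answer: -4/9377 ≈ -0.00042658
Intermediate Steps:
D(v) = -97/4 (D(v) = -⅛*194 = -97/4)
1/(D(1) + q) = 1/(-97/4 - 2320) = 1/(-9377/4) = -4/9377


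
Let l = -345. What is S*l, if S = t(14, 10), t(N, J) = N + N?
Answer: -9660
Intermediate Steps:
t(N, J) = 2*N
S = 28 (S = 2*14 = 28)
S*l = 28*(-345) = -9660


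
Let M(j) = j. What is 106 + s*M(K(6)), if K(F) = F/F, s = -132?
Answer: -26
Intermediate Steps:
K(F) = 1
106 + s*M(K(6)) = 106 - 132*1 = 106 - 132 = -26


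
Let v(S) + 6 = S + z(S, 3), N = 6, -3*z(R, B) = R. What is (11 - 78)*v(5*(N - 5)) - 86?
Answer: 278/3 ≈ 92.667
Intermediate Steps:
z(R, B) = -R/3
v(S) = -6 + 2*S/3 (v(S) = -6 + (S - S/3) = -6 + 2*S/3)
(11 - 78)*v(5*(N - 5)) - 86 = (11 - 78)*(-6 + 2*(5*(6 - 5))/3) - 86 = -67*(-6 + 2*(5*1)/3) - 86 = -67*(-6 + (⅔)*5) - 86 = -67*(-6 + 10/3) - 86 = -67*(-8/3) - 86 = 536/3 - 86 = 278/3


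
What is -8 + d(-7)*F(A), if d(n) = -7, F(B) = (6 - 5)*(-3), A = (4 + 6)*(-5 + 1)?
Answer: 13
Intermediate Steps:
A = -40 (A = 10*(-4) = -40)
F(B) = -3 (F(B) = 1*(-3) = -3)
-8 + d(-7)*F(A) = -8 - 7*(-3) = -8 + 21 = 13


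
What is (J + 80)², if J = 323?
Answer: 162409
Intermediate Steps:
(J + 80)² = (323 + 80)² = 403² = 162409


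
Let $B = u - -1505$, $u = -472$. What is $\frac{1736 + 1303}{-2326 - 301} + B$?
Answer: $\frac{2710652}{2627} \approx 1031.8$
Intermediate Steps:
$B = 1033$ ($B = -472 - -1505 = -472 + 1505 = 1033$)
$\frac{1736 + 1303}{-2326 - 301} + B = \frac{1736 + 1303}{-2326 - 301} + 1033 = \frac{3039}{-2627} + 1033 = 3039 \left(- \frac{1}{2627}\right) + 1033 = - \frac{3039}{2627} + 1033 = \frac{2710652}{2627}$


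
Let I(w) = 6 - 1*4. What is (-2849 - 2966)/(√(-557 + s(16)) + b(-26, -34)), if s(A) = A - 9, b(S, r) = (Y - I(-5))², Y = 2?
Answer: 1163*I*√22/22 ≈ 247.95*I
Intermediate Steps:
I(w) = 2 (I(w) = 6 - 4 = 2)
b(S, r) = 0 (b(S, r) = (2 - 1*2)² = (2 - 2)² = 0² = 0)
s(A) = -9 + A
(-2849 - 2966)/(√(-557 + s(16)) + b(-26, -34)) = (-2849 - 2966)/(√(-557 + (-9 + 16)) + 0) = -5815/(√(-557 + 7) + 0) = -5815/(√(-550) + 0) = -5815/(5*I*√22 + 0) = -5815*(-I*√22/110) = -(-1163)*I*√22/22 = 1163*I*√22/22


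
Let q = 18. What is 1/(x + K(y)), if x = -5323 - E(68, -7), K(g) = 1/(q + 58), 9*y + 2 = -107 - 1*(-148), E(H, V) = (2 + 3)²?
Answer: -76/406447 ≈ -0.00018699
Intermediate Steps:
E(H, V) = 25 (E(H, V) = 5² = 25)
y = 13/3 (y = -2/9 + (-107 - 1*(-148))/9 = -2/9 + (-107 + 148)/9 = -2/9 + (⅑)*41 = -2/9 + 41/9 = 13/3 ≈ 4.3333)
K(g) = 1/76 (K(g) = 1/(18 + 58) = 1/76)
x = -5348 (x = -5323 - 1*25 = -5323 - 25 = -5348)
1/(x + K(y)) = 1/(-5348 + 1/76) = 1/(-406447/76) = -76/406447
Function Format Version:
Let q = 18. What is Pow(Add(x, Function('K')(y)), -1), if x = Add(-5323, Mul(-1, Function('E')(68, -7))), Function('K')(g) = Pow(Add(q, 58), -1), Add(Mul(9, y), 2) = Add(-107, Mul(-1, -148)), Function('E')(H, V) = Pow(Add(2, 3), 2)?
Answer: Rational(-76, 406447) ≈ -0.00018699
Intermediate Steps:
Function('E')(H, V) = 25 (Function('E')(H, V) = Pow(5, 2) = 25)
y = Rational(13, 3) (y = Add(Rational(-2, 9), Mul(Rational(1, 9), Add(-107, Mul(-1, -148)))) = Add(Rational(-2, 9), Mul(Rational(1, 9), Add(-107, 148))) = Add(Rational(-2, 9), Mul(Rational(1, 9), 41)) = Add(Rational(-2, 9), Rational(41, 9)) = Rational(13, 3) ≈ 4.3333)
Function('K')(g) = Rational(1, 76) (Function('K')(g) = Pow(Add(18, 58), -1) = Pow(76, -1) = Rational(1, 76))
x = -5348 (x = Add(-5323, Mul(-1, 25)) = Add(-5323, -25) = -5348)
Pow(Add(x, Function('K')(y)), -1) = Pow(Add(-5348, Rational(1, 76)), -1) = Pow(Rational(-406447, 76), -1) = Rational(-76, 406447)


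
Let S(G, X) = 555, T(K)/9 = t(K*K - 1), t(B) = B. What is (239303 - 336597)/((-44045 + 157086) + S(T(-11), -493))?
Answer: -48647/56798 ≈ -0.85649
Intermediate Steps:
T(K) = -9 + 9*K² (T(K) = 9*(K*K - 1) = 9*(K² - 1) = 9*(-1 + K²) = -9 + 9*K²)
(239303 - 336597)/((-44045 + 157086) + S(T(-11), -493)) = (239303 - 336597)/((-44045 + 157086) + 555) = -97294/(113041 + 555) = -97294/113596 = -97294*1/113596 = -48647/56798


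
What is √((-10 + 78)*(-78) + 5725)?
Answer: √421 ≈ 20.518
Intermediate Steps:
√((-10 + 78)*(-78) + 5725) = √(68*(-78) + 5725) = √(-5304 + 5725) = √421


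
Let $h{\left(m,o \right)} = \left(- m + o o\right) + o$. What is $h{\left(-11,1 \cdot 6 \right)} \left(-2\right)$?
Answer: $-106$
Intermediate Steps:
$h{\left(m,o \right)} = o + o^{2} - m$ ($h{\left(m,o \right)} = \left(- m + o^{2}\right) + o = \left(o^{2} - m\right) + o = o + o^{2} - m$)
$h{\left(-11,1 \cdot 6 \right)} \left(-2\right) = \left(1 \cdot 6 + \left(1 \cdot 6\right)^{2} - -11\right) \left(-2\right) = \left(6 + 6^{2} + 11\right) \left(-2\right) = \left(6 + 36 + 11\right) \left(-2\right) = 53 \left(-2\right) = -106$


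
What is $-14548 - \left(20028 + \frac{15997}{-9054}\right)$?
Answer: $- \frac{313035107}{9054} \approx -34574.0$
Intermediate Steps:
$-14548 - \left(20028 + \frac{15997}{-9054}\right) = -14548 - \left(20028 + 15997 \left(- \frac{1}{9054}\right)\right) = -14548 - \frac{181317515}{9054} = - \frac{313035107}{9054}$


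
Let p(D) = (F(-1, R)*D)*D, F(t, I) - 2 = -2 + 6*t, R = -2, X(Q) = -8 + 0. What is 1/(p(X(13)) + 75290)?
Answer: 1/74906 ≈ 1.3350e-5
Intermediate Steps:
X(Q) = -8
F(t, I) = 6*t (F(t, I) = 2 + (-2 + 6*t) = 6*t)
p(D) = -6*D² (p(D) = ((6*(-1))*D)*D = (-6*D)*D = -6*D²)
1/(p(X(13)) + 75290) = 1/(-6*(-8)² + 75290) = 1/(-6*64 + 75290) = 1/(-384 + 75290) = 1/74906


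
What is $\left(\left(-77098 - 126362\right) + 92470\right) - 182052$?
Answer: $-293042$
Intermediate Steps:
$\left(\left(-77098 - 126362\right) + 92470\right) - 182052 = \left(-203460 + 92470\right) - 182052 = -110990 - 182052 = -293042$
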